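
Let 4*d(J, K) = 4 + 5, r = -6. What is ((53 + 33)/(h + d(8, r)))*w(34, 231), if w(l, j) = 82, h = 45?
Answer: 28208/189 ≈ 149.25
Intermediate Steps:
d(J, K) = 9/4 (d(J, K) = (4 + 5)/4 = (¼)*9 = 9/4)
((53 + 33)/(h + d(8, r)))*w(34, 231) = ((53 + 33)/(45 + 9/4))*82 = (86/(189/4))*82 = (86*(4/189))*82 = (344/189)*82 = 28208/189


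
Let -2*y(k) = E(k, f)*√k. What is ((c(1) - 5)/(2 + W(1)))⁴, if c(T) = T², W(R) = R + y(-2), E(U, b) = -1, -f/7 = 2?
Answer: 4096/(6 + I*√2)⁴ ≈ 1.7051 - 2.2669*I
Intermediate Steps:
f = -14 (f = -7*2 = -14)
y(k) = √k/2 (y(k) = -(-1)*√k/2 = √k/2)
W(R) = R + I*√2/2 (W(R) = R + √(-2)/2 = R + (I*√2)/2 = R + I*√2/2)
((c(1) - 5)/(2 + W(1)))⁴ = ((1² - 5)/(2 + (1 + I*√2/2)))⁴ = ((1 - 5)/(3 + I*√2/2))⁴ = (-4/(3 + I*√2/2))⁴ = 256/(3 + I*√2/2)⁴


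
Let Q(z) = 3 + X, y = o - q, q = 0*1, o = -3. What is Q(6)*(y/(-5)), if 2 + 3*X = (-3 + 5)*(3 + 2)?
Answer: 17/5 ≈ 3.4000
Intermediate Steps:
q = 0
y = -3 (y = -3 - 1*0 = -3 + 0 = -3)
X = 8/3 (X = -⅔ + ((-3 + 5)*(3 + 2))/3 = -⅔ + (2*5)/3 = -⅔ + (⅓)*10 = -⅔ + 10/3 = 8/3 ≈ 2.6667)
Q(z) = 17/3 (Q(z) = 3 + 8/3 = 17/3)
Q(6)*(y/(-5)) = 17*(-3/(-5))/3 = 17*(-3*(-⅕))/3 = (17/3)*(⅗) = 17/5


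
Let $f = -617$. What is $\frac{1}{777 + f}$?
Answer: $\frac{1}{160} \approx 0.00625$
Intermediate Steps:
$\frac{1}{777 + f} = \frac{1}{777 - 617} = \frac{1}{160}$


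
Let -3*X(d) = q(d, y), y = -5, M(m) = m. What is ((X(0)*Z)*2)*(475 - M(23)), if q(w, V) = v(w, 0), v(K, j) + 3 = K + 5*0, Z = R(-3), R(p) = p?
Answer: -2712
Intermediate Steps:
Z = -3
v(K, j) = -3 + K (v(K, j) = -3 + (K + 5*0) = -3 + (K + 0) = -3 + K)
q(w, V) = -3 + w
X(d) = 1 - d/3 (X(d) = -(-3 + d)/3 = 1 - d/3)
((X(0)*Z)*2)*(475 - M(23)) = (((1 - ⅓*0)*(-3))*2)*(475 - 1*23) = (((1 + 0)*(-3))*2)*(475 - 23) = ((1*(-3))*2)*452 = -3*2*452 = -6*452 = -2712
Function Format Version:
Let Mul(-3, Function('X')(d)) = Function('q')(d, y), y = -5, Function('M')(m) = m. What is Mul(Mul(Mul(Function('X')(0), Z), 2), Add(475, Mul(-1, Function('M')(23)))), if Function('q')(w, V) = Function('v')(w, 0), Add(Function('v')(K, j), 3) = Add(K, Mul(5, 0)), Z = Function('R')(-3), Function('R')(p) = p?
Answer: -2712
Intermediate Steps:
Z = -3
Function('v')(K, j) = Add(-3, K) (Function('v')(K, j) = Add(-3, Add(K, Mul(5, 0))) = Add(-3, Add(K, 0)) = Add(-3, K))
Function('q')(w, V) = Add(-3, w)
Function('X')(d) = Add(1, Mul(Rational(-1, 3), d)) (Function('X')(d) = Mul(Rational(-1, 3), Add(-3, d)) = Add(1, Mul(Rational(-1, 3), d)))
Mul(Mul(Mul(Function('X')(0), Z), 2), Add(475, Mul(-1, Function('M')(23)))) = Mul(Mul(Mul(Add(1, Mul(Rational(-1, 3), 0)), -3), 2), Add(475, Mul(-1, 23))) = Mul(Mul(Mul(Add(1, 0), -3), 2), Add(475, -23)) = Mul(Mul(Mul(1, -3), 2), 452) = Mul(Mul(-3, 2), 452) = Mul(-6, 452) = -2712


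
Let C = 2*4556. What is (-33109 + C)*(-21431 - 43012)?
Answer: 1546438671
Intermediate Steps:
C = 9112
(-33109 + C)*(-21431 - 43012) = (-33109 + 9112)*(-21431 - 43012) = -23997*(-64443) = 1546438671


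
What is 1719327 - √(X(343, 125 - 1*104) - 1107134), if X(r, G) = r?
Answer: 1719327 - I*√1106791 ≈ 1.7193e+6 - 1052.0*I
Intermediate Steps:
1719327 - √(X(343, 125 - 1*104) - 1107134) = 1719327 - √(343 - 1107134) = 1719327 - √(-1106791) = 1719327 - I*√1106791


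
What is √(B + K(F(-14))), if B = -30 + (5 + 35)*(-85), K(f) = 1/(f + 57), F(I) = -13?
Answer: I*√1660109/22 ≈ 58.566*I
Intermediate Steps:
K(f) = 1/(57 + f)
B = -3430 (B = -30 + 40*(-85) = -30 - 3400 = -3430)
√(B + K(F(-14))) = √(-3430 + 1/(57 - 13)) = √(-3430 + 1/44) = √(-150919/44) = I*√1660109/22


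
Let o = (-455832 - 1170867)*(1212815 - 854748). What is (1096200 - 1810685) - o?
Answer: 582466516348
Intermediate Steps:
o = -582467230833 (o = -1626699*358067 = -582467230833)
(1096200 - 1810685) - o = (1096200 - 1810685) - 1*(-582467230833) = -714485 + 582467230833 = 582466516348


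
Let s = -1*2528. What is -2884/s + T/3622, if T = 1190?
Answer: 1681771/1144552 ≈ 1.4694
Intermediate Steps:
s = -2528
-2884/s + T/3622 = -2884/(-2528) + 1190/3622 = -2884*(-1/2528) + 1190*(1/3622) = 721/632 + 595/1811 = 1681771/1144552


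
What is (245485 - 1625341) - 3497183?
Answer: -4877039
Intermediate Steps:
(245485 - 1625341) - 3497183 = -1379856 - 3497183 = -4877039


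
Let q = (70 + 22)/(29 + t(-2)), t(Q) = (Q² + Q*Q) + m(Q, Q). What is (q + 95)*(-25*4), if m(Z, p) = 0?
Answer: -360700/37 ≈ -9748.7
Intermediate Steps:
t(Q) = 2*Q² (t(Q) = (Q² + Q*Q) + 0 = (Q² + Q²) + 0 = 2*Q² + 0 = 2*Q²)
q = 92/37 (q = (70 + 22)/(29 + 2*(-2)²) = 92/(29 + 2*4) = 92/(29 + 8) = 92/37 ≈ 2.4865)
(q + 95)*(-25*4) = (92/37 + 95)*(-25*4) = (3607/37)*(-100) = -360700/37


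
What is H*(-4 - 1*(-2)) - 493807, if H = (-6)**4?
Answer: -496399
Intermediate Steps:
H = 1296
H*(-4 - 1*(-2)) - 493807 = 1296*(-4 - 1*(-2)) - 493807 = 1296*(-4 + 2) - 493807 = 1296*(-2) - 493807 = -2592 - 493807 = -496399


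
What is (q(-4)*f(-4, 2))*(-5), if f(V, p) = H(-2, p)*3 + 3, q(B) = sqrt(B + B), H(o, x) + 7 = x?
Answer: 120*I*sqrt(2) ≈ 169.71*I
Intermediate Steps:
H(o, x) = -7 + x
q(B) = sqrt(2)*sqrt(B) (q(B) = sqrt(2*B) = sqrt(2)*sqrt(B))
f(V, p) = -18 + 3*p (f(V, p) = (-7 + p)*3 + 3 = (-21 + 3*p) + 3 = -18 + 3*p)
(q(-4)*f(-4, 2))*(-5) = ((sqrt(2)*sqrt(-4))*(-18 + 3*2))*(-5) = ((sqrt(2)*(2*I))*(-18 + 6))*(-5) = ((2*I*sqrt(2))*(-12))*(-5) = -24*I*sqrt(2)*(-5) = 120*I*sqrt(2)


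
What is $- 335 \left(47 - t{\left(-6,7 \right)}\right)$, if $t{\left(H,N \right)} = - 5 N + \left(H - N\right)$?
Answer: $-31825$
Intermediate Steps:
$t{\left(H,N \right)} = H - 6 N$
$- 335 \left(47 - t{\left(-6,7 \right)}\right) = - 335 \left(47 - \left(-6 - 42\right)\right) = - 335 \left(47 - -48\right) = - 335 \left(47 + 48\right) = \left(-335\right) 95 = -31825$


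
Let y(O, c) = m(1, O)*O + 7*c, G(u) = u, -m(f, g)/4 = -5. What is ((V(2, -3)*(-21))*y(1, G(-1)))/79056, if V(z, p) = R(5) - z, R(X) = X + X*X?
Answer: -637/6588 ≈ -0.096691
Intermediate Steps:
R(X) = X + X²
m(f, g) = 20 (m(f, g) = -4*(-5) = 20)
V(z, p) = 30 - z (V(z, p) = 5*(1 + 5) - z = 5*6 - z = 30 - z)
y(O, c) = 7*c + 20*O (y(O, c) = 20*O + 7*c = 7*c + 20*O)
((V(2, -3)*(-21))*y(1, G(-1)))/79056 = (((30 - 1*2)*(-21))*(7*(-1) + 20*1))/79056 = (((30 - 2)*(-21))*(-7 + 20))*(1/79056) = ((28*(-21))*13)*(1/79056) = -588*13*(1/79056) = -7644*1/79056 = -637/6588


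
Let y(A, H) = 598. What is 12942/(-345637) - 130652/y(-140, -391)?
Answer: -22582952320/103345463 ≈ -218.52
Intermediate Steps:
12942/(-345637) - 130652/y(-140, -391) = 12942/(-345637) - 130652/598 = 12942*(-1/345637) - 130652*1/598 = -12942/345637 - 65326/299 = -22582952320/103345463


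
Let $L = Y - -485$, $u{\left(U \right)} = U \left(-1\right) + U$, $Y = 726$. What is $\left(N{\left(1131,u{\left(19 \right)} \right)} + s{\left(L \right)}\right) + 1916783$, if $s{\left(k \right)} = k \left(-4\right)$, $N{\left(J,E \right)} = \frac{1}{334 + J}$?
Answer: $\frac{2800990636}{1465} \approx 1.9119 \cdot 10^{6}$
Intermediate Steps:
$u{\left(U \right)} = 0$ ($u{\left(U \right)} = - U + U = 0$)
$L = 1211$ ($L = 726 - -485 = 726 + 485 = 1211$)
$s{\left(k \right)} = - 4 k$
$\left(N{\left(1131,u{\left(19 \right)} \right)} + s{\left(L \right)}\right) + 1916783 = \left(\frac{1}{334 + 1131} - 4844\right) + 1916783 = \left(\frac{1}{1465} - 4844\right) + 1916783 = - \frac{7096459}{1465} + 1916783 = \frac{2800990636}{1465}$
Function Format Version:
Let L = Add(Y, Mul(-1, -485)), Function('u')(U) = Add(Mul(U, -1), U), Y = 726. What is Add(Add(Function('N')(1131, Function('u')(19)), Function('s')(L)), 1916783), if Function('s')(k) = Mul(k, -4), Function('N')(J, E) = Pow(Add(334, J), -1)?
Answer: Rational(2800990636, 1465) ≈ 1.9119e+6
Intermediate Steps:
Function('u')(U) = 0 (Function('u')(U) = Add(Mul(-1, U), U) = 0)
L = 1211 (L = Add(726, Mul(-1, -485)) = Add(726, 485) = 1211)
Function('s')(k) = Mul(-4, k)
Add(Add(Function('N')(1131, Function('u')(19)), Function('s')(L)), 1916783) = Add(Add(Pow(Add(334, 1131), -1), Mul(-4, 1211)), 1916783) = Add(Add(Pow(1465, -1), -4844), 1916783) = Add(Add(Rational(1, 1465), -4844), 1916783) = Add(Rational(-7096459, 1465), 1916783) = Rational(2800990636, 1465)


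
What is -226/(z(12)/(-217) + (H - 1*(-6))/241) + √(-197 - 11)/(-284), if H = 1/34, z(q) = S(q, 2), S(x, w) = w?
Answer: -401850148/28097 - I*√13/71 ≈ -14302.0 - 0.050782*I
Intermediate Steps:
z(q) = 2
H = 1/34 ≈ 0.029412
-226/(z(12)/(-217) + (H - 1*(-6))/241) + √(-197 - 11)/(-284) = -226/(2/(-217) + (1/34 - 1*(-6))/241) + √(-197 - 11)/(-284) = -226/(2*(-1/217) + (1/34 + 6)*(1/241)) + √(-208)*(-1/284) = -226/(-2/217 + (205/34)*(1/241)) + (4*I*√13)*(-1/284) = -226/(-2/217 + 205/8194) - I*√13/71 = -226/28097/1778098 - I*√13/71 = -226*1778098/28097 - I*√13/71 = -401850148/28097 - I*√13/71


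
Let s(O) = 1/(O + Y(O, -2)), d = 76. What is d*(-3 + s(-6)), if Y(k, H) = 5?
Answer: -304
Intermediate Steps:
s(O) = 1/(5 + O) (s(O) = 1/(O + 5) = 1/(5 + O))
d*(-3 + s(-6)) = 76*(-3 + 1/(5 - 6)) = 76*(-3 + 1/(-1)) = 76*(-3 - 1) = 76*(-4) = -304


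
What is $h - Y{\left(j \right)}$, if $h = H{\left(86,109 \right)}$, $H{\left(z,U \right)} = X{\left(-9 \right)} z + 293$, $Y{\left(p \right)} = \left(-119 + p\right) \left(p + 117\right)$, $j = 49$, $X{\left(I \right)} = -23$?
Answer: $9935$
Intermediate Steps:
$Y{\left(p \right)} = \left(-119 + p\right) \left(117 + p\right)$
$H{\left(z,U \right)} = 293 - 23 z$ ($H{\left(z,U \right)} = - 23 z + 293 = 293 - 23 z$)
$h = -1685$ ($h = 293 - 1978 = -1685$)
$h - Y{\left(j \right)} = -1685 - \left(-13923 + 49^{2} - 98\right) = -1685 - \left(-13923 + 2401 - 98\right) = -1685 - -11620 = -1685 + 11620 = 9935$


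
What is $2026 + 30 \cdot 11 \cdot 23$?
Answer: $9616$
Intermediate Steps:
$2026 + 30 \cdot 11 \cdot 23 = 2026 + 330 \cdot 23 = 2026 + 7590 = 9616$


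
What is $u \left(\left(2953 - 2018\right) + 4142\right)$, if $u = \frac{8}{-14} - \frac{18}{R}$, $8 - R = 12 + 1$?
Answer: $\frac{538162}{35} \approx 15376.0$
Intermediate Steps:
$R = -5$ ($R = 8 - \left(12 + 1\right) = 8 - 13 = -5$)
$u = \frac{106}{35}$ ($u = \frac{8}{-14} - \frac{18}{-5} = 8 \left(- \frac{1}{14}\right) - - \frac{18}{5} = - \frac{4}{7} + \frac{18}{5} = \frac{106}{35} \approx 3.0286$)
$u \left(\left(2953 - 2018\right) + 4142\right) = \frac{106 \left(\left(2953 - 2018\right) + 4142\right)}{35} = \frac{106 \left(935 + 4142\right)}{35} = \frac{106}{35} \cdot 5077 = \frac{538162}{35}$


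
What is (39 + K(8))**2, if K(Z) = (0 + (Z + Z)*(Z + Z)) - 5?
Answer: 84100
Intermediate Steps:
K(Z) = -5 + 4*Z**2 (K(Z) = (0 + (2*Z)*(2*Z)) - 5 = (0 + 4*Z**2) - 5 = 4*Z**2 - 5 = -5 + 4*Z**2)
(39 + K(8))**2 = (39 + (-5 + 4*8**2))**2 = (39 + (-5 + 4*64))**2 = (39 + (-5 + 256))**2 = (39 + 251)**2 = 290**2 = 84100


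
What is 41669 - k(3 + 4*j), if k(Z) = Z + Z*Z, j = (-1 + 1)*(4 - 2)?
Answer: 41657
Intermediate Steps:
j = 0 (j = 0*2 = 0)
k(Z) = Z + Z²
41669 - k(3 + 4*j) = 41669 - (3 + 4*0)*(1 + (3 + 4*0)) = 41669 - (3 + 0)*(1 + (3 + 0)) = 41669 - 3*(1 + 3) = 41669 - 3*4 = 41669 - 1*12 = 41669 - 12 = 41657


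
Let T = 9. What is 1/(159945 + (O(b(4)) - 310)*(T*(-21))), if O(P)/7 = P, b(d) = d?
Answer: 1/213243 ≈ 4.6895e-6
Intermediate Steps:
O(P) = 7*P
1/(159945 + (O(b(4)) - 310)*(T*(-21))) = 1/(159945 + (7*4 - 310)*(9*(-21))) = 1/(159945 + (28 - 310)*(-189)) = 1/(159945 - 282*(-189)) = 1/(159945 + 53298) = 1/213243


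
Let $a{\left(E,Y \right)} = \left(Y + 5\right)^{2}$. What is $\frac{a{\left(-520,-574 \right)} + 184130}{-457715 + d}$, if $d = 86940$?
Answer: $- \frac{507891}{370775} \approx -1.3698$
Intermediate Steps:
$a{\left(E,Y \right)} = \left(5 + Y\right)^{2}$
$\frac{a{\left(-520,-574 \right)} + 184130}{-457715 + d} = \frac{\left(5 - 574\right)^{2} + 184130}{-457715 + 86940} = \frac{\left(-569\right)^{2} + 184130}{-370775} = \left(323761 + 184130\right) \left(- \frac{1}{370775}\right) = 507891 \left(- \frac{1}{370775}\right) = - \frac{507891}{370775}$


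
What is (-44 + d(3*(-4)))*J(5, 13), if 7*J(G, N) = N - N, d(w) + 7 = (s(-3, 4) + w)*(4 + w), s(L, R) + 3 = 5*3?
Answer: 0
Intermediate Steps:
s(L, R) = 12 (s(L, R) = -3 + 5*3 = -3 + 15 = 12)
d(w) = -7 + (4 + w)*(12 + w) (d(w) = -7 + (12 + w)*(4 + w) = -7 + (4 + w)*(12 + w))
J(G, N) = 0 (J(G, N) = (N - N)/7 = (⅐)*0 = 0)
(-44 + d(3*(-4)))*J(5, 13) = (-44 + (41 + (3*(-4))² + 16*(3*(-4))))*0 = (-44 + (41 + (-12)² + 16*(-12)))*0 = (-44 + (41 + 144 - 192))*0 = (-44 - 7)*0 = -51*0 = 0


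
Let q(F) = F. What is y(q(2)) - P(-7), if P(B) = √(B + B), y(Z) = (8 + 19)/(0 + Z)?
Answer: 27/2 - I*√14 ≈ 13.5 - 3.7417*I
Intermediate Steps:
y(Z) = 27/Z
P(B) = √2*√B (P(B) = √(2*B) = √2*√B)
y(q(2)) - P(-7) = 27/2 - √2*√(-7) = 27*(½) - √2*I*√7 = 27/2 - I*√14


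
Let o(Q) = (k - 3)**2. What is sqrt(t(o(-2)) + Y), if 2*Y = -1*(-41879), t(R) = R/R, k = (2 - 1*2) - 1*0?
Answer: sqrt(83762)/2 ≈ 144.71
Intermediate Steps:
k = 0 (k = (2 - 2) + 0 = 0 + 0 = 0)
o(Q) = 9 (o(Q) = (0 - 3)**2 = (-3)**2 = 9)
t(R) = 1
Y = 41879/2 (Y = (-1*(-41879))/2 = (1/2)*41879 = 41879/2 ≈ 20940.)
sqrt(t(o(-2)) + Y) = sqrt(1 + 41879/2) = sqrt(41881/2) = sqrt(83762)/2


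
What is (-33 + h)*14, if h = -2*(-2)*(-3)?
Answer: -630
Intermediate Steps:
h = -12 (h = 4*(-3) = -12)
(-33 + h)*14 = (-33 - 12)*14 = -45*14 = -630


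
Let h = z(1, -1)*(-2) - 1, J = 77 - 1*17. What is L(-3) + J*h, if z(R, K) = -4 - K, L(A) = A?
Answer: 297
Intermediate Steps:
J = 60 (J = 77 - 17 = 60)
h = 5 (h = (-4 - 1*(-1))*(-2) - 1 = (-4 + 1)*(-2) - 1 = -3*(-2) - 1 = 6 - 1 = 5)
L(-3) + J*h = -3 + 60*5 = -3 + 300 = 297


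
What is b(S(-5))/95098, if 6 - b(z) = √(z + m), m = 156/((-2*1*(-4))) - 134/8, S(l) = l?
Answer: 3/47549 - 3*I/190196 ≈ 6.3093e-5 - 1.5773e-5*I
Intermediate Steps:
m = 11/4 (m = 156/((-2*(-4))) - 134*⅛ = 156/8 - 67/4 = 156*(⅛) - 67/4 = 39/2 - 67/4 = 11/4 ≈ 2.7500)
b(z) = 6 - √(11/4 + z) (b(z) = 6 - √(z + 11/4) = 6 - √(11/4 + z))
b(S(-5))/95098 = (6 - √(11 + 4*(-5))/2)/95098 = (6 - √(11 - 20)/2)*(1/95098) = (6 - 3*I/2)*(1/95098) = 3/47549 - 3*I/190196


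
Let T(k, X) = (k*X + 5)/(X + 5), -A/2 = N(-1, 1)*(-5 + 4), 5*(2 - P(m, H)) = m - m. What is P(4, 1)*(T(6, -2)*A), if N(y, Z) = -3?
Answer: 28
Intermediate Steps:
P(m, H) = 2 (P(m, H) = 2 - (m - m)/5 = 2 - 1/5*0 = 2 + 0 = 2)
A = -6 (A = -(-6)*(-5 + 4) = -(-6)*(-1) = -2*3 = -6)
T(k, X) = (5 + X*k)/(5 + X) (T(k, X) = (X*k + 5)/(5 + X) = (5 + X*k)/(5 + X))
P(4, 1)*(T(6, -2)*A) = 2*(((5 - 2*6)/(5 - 2))*(-6)) = 2*(((5 - 12)/3)*(-6)) = 2*(((1/3)*(-7))*(-6)) = 2*(-7/3*(-6)) = 2*14 = 28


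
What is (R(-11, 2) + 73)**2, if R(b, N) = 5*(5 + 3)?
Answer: 12769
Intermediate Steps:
R(b, N) = 40 (R(b, N) = 5*8 = 40)
(R(-11, 2) + 73)**2 = (40 + 73)**2 = 113**2 = 12769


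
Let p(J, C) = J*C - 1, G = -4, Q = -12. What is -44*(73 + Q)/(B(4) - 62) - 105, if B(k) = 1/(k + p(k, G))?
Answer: -49843/807 ≈ -61.763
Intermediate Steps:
p(J, C) = -1 + C*J (p(J, C) = C*J - 1 = -1 + C*J)
B(k) = 1/(-1 - 3*k) (B(k) = 1/(k + (-1 - 4*k)) = 1/(-1 - 3*k))
-44*(73 + Q)/(B(4) - 62) - 105 = -44*(73 - 12)/(-1/(1 + 3*4) - 62) - 105 = -2684/(-1/(1 + 12) - 62) - 105 = -2684/(-1/13 - 62) - 105 = -2684/(-807/13) - 105 = -2684*(-13)/807 - 105 = -44*(-793/807) - 105 = 34892/807 - 105 = -49843/807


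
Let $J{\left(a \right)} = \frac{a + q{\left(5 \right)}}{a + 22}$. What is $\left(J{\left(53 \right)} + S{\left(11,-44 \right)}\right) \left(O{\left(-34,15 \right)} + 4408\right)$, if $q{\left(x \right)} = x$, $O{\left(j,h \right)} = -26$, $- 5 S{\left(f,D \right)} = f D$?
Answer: $\frac{32067476}{75} \approx 4.2757 \cdot 10^{5}$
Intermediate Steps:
$S{\left(f,D \right)} = - \frac{D f}{5}$ ($S{\left(f,D \right)} = - \frac{f D}{5} = - \frac{D f}{5}$)
$J{\left(a \right)} = \frac{5 + a}{22 + a}$ ($J{\left(a \right)} = \frac{a + 5}{a + 22} = \frac{5 + a}{22 + a}$)
$\left(J{\left(53 \right)} + S{\left(11,-44 \right)}\right) \left(O{\left(-34,15 \right)} + 4408\right) = \left(\frac{5 + 53}{22 + 53} - \left(- \frac{44}{5}\right) 11\right) \left(-26 + 4408\right) = \left(\frac{1}{75} \cdot 58 + \frac{484}{5}\right) 4382 = \left(\frac{58}{75} + \frac{484}{5}\right) 4382 = \frac{7318}{75} \cdot 4382 = \frac{32067476}{75}$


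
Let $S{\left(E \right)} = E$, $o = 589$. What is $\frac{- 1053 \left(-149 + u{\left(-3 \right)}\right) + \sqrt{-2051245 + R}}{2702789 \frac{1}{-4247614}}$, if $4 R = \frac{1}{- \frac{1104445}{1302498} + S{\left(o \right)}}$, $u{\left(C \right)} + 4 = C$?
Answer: $- \frac{697747056552}{2702789} - \frac{23863 i \sqrt{4815161926432753017623674}}{23264237397977} \approx -2.5816 \cdot 10^{5} - 2250.8 i$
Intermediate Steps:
$u{\left(C \right)} = -4 + C$
$R = \frac{651249}{1532133754}$ ($R = \frac{1}{4 \left(- \frac{1104445}{1302498} + 589\right)} = \frac{1}{4 \cdot \frac{766066877}{1302498}} = \frac{1}{4} \cdot \frac{1302498}{766066877} = \frac{651249}{1532133754} \approx 0.00042506$)
$\frac{- 1053 \left(-149 + u{\left(-3 \right)}\right) + \sqrt{-2051245 + R}}{2702789 \frac{1}{-4247614}} = \frac{- 1053 \left(-149 - 7\right) + \sqrt{-2051245 + \frac{651249}{1532133754}}}{2702789 \frac{1}{-4247614}} = \frac{- 1053 \left(-149 - 7\right) + \sqrt{- \frac{3142781701572481}{1532133754}}}{2702789 \left(- \frac{1}{4247614}\right)} = \frac{\left(-1053\right) \left(-156\right) + \frac{i \sqrt{4815161926432753017623674}}{1532133754}}{- \frac{2702789}{4247614}} = \left(164268 + \frac{i \sqrt{4815161926432753017623674}}{1532133754}\right) \left(- \frac{4247614}{2702789}\right) = - \frac{697747056552}{2702789} - \frac{23863 i \sqrt{4815161926432753017623674}}{23264237397977}$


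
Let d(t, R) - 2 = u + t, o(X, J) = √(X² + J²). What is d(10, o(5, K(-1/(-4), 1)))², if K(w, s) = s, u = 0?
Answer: 144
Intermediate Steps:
o(X, J) = √(J² + X²)
d(t, R) = 2 + t (d(t, R) = 2 + (0 + t) = 2 + t)
d(10, o(5, K(-1/(-4), 1)))² = (2 + 10)² = 12² = 144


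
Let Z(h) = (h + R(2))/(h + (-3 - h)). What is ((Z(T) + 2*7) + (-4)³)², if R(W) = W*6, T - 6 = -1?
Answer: 27889/9 ≈ 3098.8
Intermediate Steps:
T = 5 (T = 6 - 1 = 5)
R(W) = 6*W
Z(h) = -4 - h/3 (Z(h) = (h + 6*2)/(h + (-3 - h)) = (h + 12)/(-3) = (12 + h)*(-⅓) = -4 - h/3)
((Z(T) + 2*7) + (-4)³)² = (((-4 - ⅓*5) + 2*7) + (-4)³)² = (((-4 - 5/3) + 14) - 64)² = ((-17/3 + 14) - 64)² = (25/3 - 64)² = (-167/3)² = 27889/9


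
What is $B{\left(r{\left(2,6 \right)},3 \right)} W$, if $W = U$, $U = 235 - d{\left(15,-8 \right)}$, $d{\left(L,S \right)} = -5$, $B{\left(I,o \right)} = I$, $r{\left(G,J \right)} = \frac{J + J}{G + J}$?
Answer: $360$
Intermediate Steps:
$r{\left(G,J \right)} = \frac{2 J}{G + J}$
$U = 240$ ($U = 235 - -5 = 235 + 5 = 240$)
$W = 240$
$B{\left(r{\left(2,6 \right)},3 \right)} W = 2 \cdot 6 \frac{1}{2 + 6} \cdot 240 = 2 \cdot 6 \cdot \frac{1}{8} \cdot 240 = \frac{3}{2} \cdot 240 = 360$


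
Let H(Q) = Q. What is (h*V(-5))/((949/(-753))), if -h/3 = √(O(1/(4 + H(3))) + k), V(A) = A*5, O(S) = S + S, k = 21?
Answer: -56475*√1043/6643 ≈ -274.56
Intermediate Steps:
O(S) = 2*S
V(A) = 5*A
h = -3*√1043/7 (h = -3*√(2/(4 + 3) + 21) = -3*√(2/7 + 21) = -3*√1043/7 ≈ -13.841)
(h*V(-5))/((949/(-753))) = ((-3*√1043/7)*(5*(-5)))/((949/(-753))) = (-3*√1043/7*(-25))/((949*(-1/753))) = (75*√1043/7)/(-949/753) = (75*√1043/7)*(-753/949) = -56475*√1043/6643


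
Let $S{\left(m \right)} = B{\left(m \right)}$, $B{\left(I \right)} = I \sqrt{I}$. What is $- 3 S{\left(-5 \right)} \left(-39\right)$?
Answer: $- 585 i \sqrt{5} \approx - 1308.1 i$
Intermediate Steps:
$B{\left(I \right)} = I^{\frac{3}{2}}$
$S{\left(m \right)} = m^{\frac{3}{2}}$
$- 3 S{\left(-5 \right)} \left(-39\right) = - 3 \left(-5\right)^{\frac{3}{2}} \left(-39\right) = - 3 \left(- 5 i \sqrt{5}\right) \left(-39\right) = 15 i \sqrt{5} \left(-39\right) = - 585 i \sqrt{5}$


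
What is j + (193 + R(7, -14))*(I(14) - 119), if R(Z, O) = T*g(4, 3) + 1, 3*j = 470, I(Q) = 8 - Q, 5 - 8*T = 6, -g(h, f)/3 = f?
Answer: -581615/24 ≈ -24234.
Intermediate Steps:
g(h, f) = -3*f
T = -1/8 (T = 5/8 - 1/8*6 = 5/8 - 3/4 = -1/8 ≈ -0.12500)
j = 470/3 (j = (1/3)*470 = 470/3 ≈ 156.67)
R(Z, O) = 17/8 (R(Z, O) = -(-3)*3/8 + 1 = -1/8*(-9) + 1 = 9/8 + 1 = 17/8)
j + (193 + R(7, -14))*(I(14) - 119) = 470/3 + (193 + 17/8)*((8 - 1*14) - 119) = 470/3 + 1561*((8 - 14) - 119)/8 = 470/3 + 1561*(-6 - 119)/8 = 470/3 + (1561/8)*(-125) = 470/3 - 195125/8 = -581615/24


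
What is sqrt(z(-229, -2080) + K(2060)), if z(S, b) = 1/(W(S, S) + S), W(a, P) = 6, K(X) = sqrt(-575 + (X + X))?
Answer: sqrt(-223 + 49729*sqrt(3545))/223 ≈ 7.7159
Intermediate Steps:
K(X) = sqrt(-575 + 2*X)
z(S, b) = 1/(6 + S)
sqrt(z(-229, -2080) + K(2060)) = sqrt(1/(6 - 229) + sqrt(-575 + 2*2060)) = sqrt(1/(-223) + sqrt(-575 + 4120)) = sqrt(-1/223 + sqrt(3545))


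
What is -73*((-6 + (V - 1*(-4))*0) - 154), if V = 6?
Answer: 11680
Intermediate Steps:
-73*((-6 + (V - 1*(-4))*0) - 154) = -73*((-6 + (6 - 1*(-4))*0) - 154) = -73*((-6 + (6 + 4)*0) - 154) = -73*((-6 + 10*0) - 154) = -73*((-6 + 0) - 154) = -73*(-6 - 154) = -73*(-160) = 11680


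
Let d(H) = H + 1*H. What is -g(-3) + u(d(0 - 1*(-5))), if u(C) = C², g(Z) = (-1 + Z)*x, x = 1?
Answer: 104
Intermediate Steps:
d(H) = 2*H (d(H) = H + H = 2*H)
g(Z) = -1 + Z (g(Z) = (-1 + Z)*1 = -1 + Z)
-g(-3) + u(d(0 - 1*(-5))) = -(-1 - 3) + (2*(0 - 1*(-5)))² = -1*(-4) + (2*(0 + 5))² = 4 + (2*5)² = 4 + 10² = 4 + 100 = 104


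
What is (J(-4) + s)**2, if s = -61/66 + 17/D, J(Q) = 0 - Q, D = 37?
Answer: 74528689/5963364 ≈ 12.498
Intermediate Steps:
J(Q) = -Q
s = -1135/2442 (s = -61/66 + 17/37 = -1135/2442 ≈ -0.46478)
(J(-4) + s)**2 = (-1*(-4) - 1135/2442)**2 = (4 - 1135/2442)**2 = (8633/2442)**2 = 74528689/5963364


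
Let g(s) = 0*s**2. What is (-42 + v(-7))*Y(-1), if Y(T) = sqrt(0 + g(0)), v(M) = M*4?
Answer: 0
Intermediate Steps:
v(M) = 4*M
g(s) = 0
Y(T) = 0 (Y(T) = sqrt(0 + 0) = sqrt(0) = 0)
(-42 + v(-7))*Y(-1) = (-42 + 4*(-7))*0 = (-42 - 28)*0 = -70*0 = 0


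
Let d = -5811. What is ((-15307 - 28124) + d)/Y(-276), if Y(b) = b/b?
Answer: -49242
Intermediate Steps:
Y(b) = 1
((-15307 - 28124) + d)/Y(-276) = ((-15307 - 28124) - 5811)/1 = (-43431 - 5811)*1 = -49242*1 = -49242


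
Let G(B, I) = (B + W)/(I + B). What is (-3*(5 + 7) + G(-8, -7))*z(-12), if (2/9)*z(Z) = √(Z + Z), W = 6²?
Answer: -1704*I*√6/5 ≈ -834.79*I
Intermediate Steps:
W = 36
z(Z) = 9*√2*√Z/2 (z(Z) = 9*√(Z + Z)/2 = 9*√(2*Z)/2 = 9*(√2*√Z)/2 = 9*√2*√Z/2)
G(B, I) = (36 + B)/(B + I) (G(B, I) = (B + 36)/(I + B) = (36 + B)/(B + I))
(-3*(5 + 7) + G(-8, -7))*z(-12) = (-3*(5 + 7) + (36 - 8)/(-8 - 7))*(9*√2*√(-12)/2) = (-3*12 + 28/(-15))*(9*√2*(2*I*√3)/2) = (-36 - 1/15*28)*(9*I*√6) = (-36 - 28/15)*(9*I*√6) = -1704*I*√6/5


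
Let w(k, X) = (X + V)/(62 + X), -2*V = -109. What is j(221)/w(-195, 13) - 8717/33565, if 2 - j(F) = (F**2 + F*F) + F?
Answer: -32860549103/302085 ≈ -1.0878e+5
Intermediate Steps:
j(F) = 2 - F - 2*F**2 (j(F) = 2 - ((F**2 + F*F) + F) = 2 - ((F**2 + F**2) + F) = 2 - (2*F**2 + F) = 2 - (F + 2*F**2) = 2 + (-F - 2*F**2) = 2 - F - 2*F**2)
V = 109/2 (V = -1/2*(-109) = 109/2 ≈ 54.500)
w(k, X) = (109/2 + X)/(62 + X) (w(k, X) = (X + 109/2)/(62 + X) = (109/2 + X)/(62 + X))
j(221)/w(-195, 13) - 8717/33565 = (2 - 1*221 - 2*221**2)/(((109/2 + 13)/(62 + 13))) - 8717/33565 = (2 - 221 - 2*48841)/(((135/2)/75)) - 8717*1/33565 = (2 - 221 - 97682)/(((1/75)*(135/2))) - 8717/33565 = -97901/9/10 - 8717/33565 = -97901*10/9 - 8717/33565 = -979010/9 - 8717/33565 = -32860549103/302085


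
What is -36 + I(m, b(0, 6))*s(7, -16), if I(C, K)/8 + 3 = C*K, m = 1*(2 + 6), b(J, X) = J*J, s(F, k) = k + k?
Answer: 732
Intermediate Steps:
s(F, k) = 2*k
b(J, X) = J**2
m = 8 (m = 1*8 = 8)
I(C, K) = -24 + 8*C*K (I(C, K) = -24 + 8*(C*K) = -24 + 8*C*K)
-36 + I(m, b(0, 6))*s(7, -16) = -36 + (-24 + 8*8*0**2)*(2*(-16)) = -36 + (-24 + 8*8*0)*(-32) = -36 + (-24 + 0)*(-32) = -36 - 24*(-32) = -36 + 768 = 732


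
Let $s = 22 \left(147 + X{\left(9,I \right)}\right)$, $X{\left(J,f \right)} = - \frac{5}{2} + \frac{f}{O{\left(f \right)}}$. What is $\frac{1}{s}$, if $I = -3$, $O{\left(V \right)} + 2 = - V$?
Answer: $\frac{1}{3113} \approx 0.00032123$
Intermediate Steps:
$O{\left(V \right)} = -2 - V$
$X{\left(J,f \right)} = - \frac{5}{2} + \frac{f}{-2 - f}$
$s = 3113$ ($s = 22 \left(147 + \frac{-10 - -21}{2 \left(2 - 3\right)}\right) = 22 \left(147 + \frac{-10 + 21}{2 \left(-1\right)}\right) = 22 \left(147 + \frac{1}{2} \left(-1\right) 11\right) = 22 \left(147 - \frac{11}{2}\right) = 22 \cdot \frac{283}{2} = 3113$)
$\frac{1}{s} = \frac{1}{3113}$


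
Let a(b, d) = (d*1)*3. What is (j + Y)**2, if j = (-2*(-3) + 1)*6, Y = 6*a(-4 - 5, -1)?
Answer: 576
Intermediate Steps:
a(b, d) = 3*d (a(b, d) = d*3 = 3*d)
Y = -18 (Y = 6*(3*(-1)) = 6*(-3) = -18)
j = 42 (j = (6 + 1)*6 = 7*6 = 42)
(j + Y)**2 = (42 - 18)**2 = 24**2 = 576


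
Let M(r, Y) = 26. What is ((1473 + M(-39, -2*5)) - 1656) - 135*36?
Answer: -5017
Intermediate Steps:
((1473 + M(-39, -2*5)) - 1656) - 135*36 = ((1473 + 26) - 1656) - 135*36 = (1499 - 1656) - 1*4860 = -157 - 4860 = -5017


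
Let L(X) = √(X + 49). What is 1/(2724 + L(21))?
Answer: 1362/3710053 - √70/7420106 ≈ 0.00036598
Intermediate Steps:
L(X) = √(49 + X)
1/(2724 + L(21)) = 1/(2724 + √(49 + 21)) = 1/(2724 + √70)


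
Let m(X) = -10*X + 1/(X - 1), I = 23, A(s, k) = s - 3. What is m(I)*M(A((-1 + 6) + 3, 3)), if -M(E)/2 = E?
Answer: 25295/11 ≈ 2299.5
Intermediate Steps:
A(s, k) = -3 + s
M(E) = -2*E
m(X) = 1/(-1 + X) - 10*X (m(X) = -10*X + 1/(-1 + X) = 1/(-1 + X) - 10*X)
m(I)*M(A((-1 + 6) + 3, 3)) = ((1 - 10*23² + 10*23)/(-1 + 23))*(-2*(-3 + ((-1 + 6) + 3))) = ((1 - 10*529 + 230)/22)*(-2*(-3 + (5 + 3))) = ((1 - 5290 + 230)/22)*(-2*(-3 + 8)) = ((1/22)*(-5059))*(-2*5) = -5059/22*(-10) = 25295/11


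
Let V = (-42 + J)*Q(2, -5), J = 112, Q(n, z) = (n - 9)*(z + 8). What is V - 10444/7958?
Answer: -5854352/3979 ≈ -1471.3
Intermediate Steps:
Q(n, z) = (-9 + n)*(8 + z)
V = -1470 (V = (-42 + 112)*(-72 - 9*(-5) + 8*2 + 2*(-5)) = 70*(-72 + 45 + 16 - 10) = 70*(-21) = -1470)
V - 10444/7958 = -1470 - 10444/7958 = -1470 - 1*5222/3979 = -1470 - 5222/3979 = -5854352/3979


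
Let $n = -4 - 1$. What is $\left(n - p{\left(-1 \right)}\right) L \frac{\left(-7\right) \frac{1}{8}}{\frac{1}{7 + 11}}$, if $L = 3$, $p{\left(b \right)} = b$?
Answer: $189$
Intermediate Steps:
$n = -5$ ($n = -4 - 1 = -5$)
$\left(n - p{\left(-1 \right)}\right) L \frac{\left(-7\right) \frac{1}{8}}{\frac{1}{7 + 11}} = \left(-5 - -1\right) 3 \frac{\left(-7\right) \frac{1}{8}}{\frac{1}{7 + 11}} = \left(-5 + 1\right) 3 \frac{\left(-7\right) \frac{1}{8}}{\frac{1}{18}} = \left(-4\right) 3 \left(- \frac{7 \frac{1}{\frac{1}{18}}}{8}\right) = - 12 \left(\left(- \frac{7}{8}\right) 18\right) = \left(-12\right) \left(- \frac{63}{4}\right) = 189$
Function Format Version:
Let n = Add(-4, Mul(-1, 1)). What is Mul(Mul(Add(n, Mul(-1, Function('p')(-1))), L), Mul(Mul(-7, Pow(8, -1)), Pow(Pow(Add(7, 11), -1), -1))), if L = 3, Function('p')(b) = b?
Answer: 189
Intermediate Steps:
n = -5 (n = Add(-4, -1) = -5)
Mul(Mul(Add(n, Mul(-1, Function('p')(-1))), L), Mul(Mul(-7, Pow(8, -1)), Pow(Pow(Add(7, 11), -1), -1))) = Mul(Mul(Add(-5, Mul(-1, -1)), 3), Mul(Mul(-7, Pow(8, -1)), Pow(Pow(Add(7, 11), -1), -1))) = Mul(Mul(Add(-5, 1), 3), Mul(Mul(-7, Rational(1, 8)), Pow(Pow(18, -1), -1))) = Mul(Mul(-4, 3), Mul(Rational(-7, 8), Pow(Rational(1, 18), -1))) = Mul(-12, Mul(Rational(-7, 8), 18)) = Mul(-12, Rational(-63, 4)) = 189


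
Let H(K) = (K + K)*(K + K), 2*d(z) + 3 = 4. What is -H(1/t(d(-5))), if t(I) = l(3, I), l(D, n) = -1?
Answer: -4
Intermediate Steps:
d(z) = 1/2 (d(z) = -3/2 + (1/2)*4 = -3/2 + 2 = 1/2)
t(I) = -1
H(K) = 4*K**2 (H(K) = (2*K)*(2*K) = 4*K**2)
-H(1/t(d(-5))) = -4*(1/(-1))**2 = -4*(-1)**2 = -4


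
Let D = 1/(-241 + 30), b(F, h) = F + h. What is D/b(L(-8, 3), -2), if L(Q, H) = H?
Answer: -1/211 ≈ -0.0047393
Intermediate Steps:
D = -1/211 (D = 1/(-211) = -1/211 ≈ -0.0047393)
D/b(L(-8, 3), -2) = -1/(211*(3 - 2)) = -1/211/1 = -1/211*1 = -1/211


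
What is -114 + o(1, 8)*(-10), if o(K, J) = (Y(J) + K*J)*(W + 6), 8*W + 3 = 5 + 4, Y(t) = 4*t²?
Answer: -17934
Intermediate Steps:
W = ¾ (W = -3/8 + (5 + 4)/8 = -3/8 + (⅛)*9 = -3/8 + 9/8 = ¾ ≈ 0.75000)
o(K, J) = 27*J² + 27*J*K/4 (o(K, J) = (4*J² + K*J)*(¾ + 6) = (4*J² + J*K)*(27/4) = 27*J² + 27*J*K/4)
-114 + o(1, 8)*(-10) = -114 + ((27/4)*8*(1 + 4*8))*(-10) = -114 + ((27/4)*8*(1 + 32))*(-10) = -114 + ((27/4)*8*33)*(-10) = -114 + 1782*(-10) = -114 - 17820 = -17934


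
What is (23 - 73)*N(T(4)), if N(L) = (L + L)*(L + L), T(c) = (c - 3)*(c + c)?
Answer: -12800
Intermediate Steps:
T(c) = 2*c*(-3 + c) (T(c) = (-3 + c)*(2*c) = 2*c*(-3 + c))
N(L) = 4*L**2 (N(L) = (2*L)*(2*L) = 4*L**2)
(23 - 73)*N(T(4)) = (23 - 73)*(4*(2*4*(-3 + 4))**2) = -200*(2*4*1)**2 = -200*8**2 = -200*64 = -50*256 = -12800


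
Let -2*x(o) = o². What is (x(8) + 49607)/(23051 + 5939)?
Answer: 9915/5798 ≈ 1.7101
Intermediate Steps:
x(o) = -o²/2
(x(8) + 49607)/(23051 + 5939) = (-½*8² + 49607)/(23051 + 5939) = (-½*64 + 49607)/28990 = (-32 + 49607)*(1/28990) = 49575*(1/28990) = 9915/5798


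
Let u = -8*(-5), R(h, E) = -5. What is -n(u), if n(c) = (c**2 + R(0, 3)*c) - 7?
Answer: -1393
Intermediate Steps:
u = 40
n(c) = -7 + c**2 - 5*c (n(c) = (c**2 - 5*c) - 7 = -7 + c**2 - 5*c)
-n(u) = -(-7 + 40**2 - 5*40) = -(-7 + 1600 - 200) = -1*1393 = -1393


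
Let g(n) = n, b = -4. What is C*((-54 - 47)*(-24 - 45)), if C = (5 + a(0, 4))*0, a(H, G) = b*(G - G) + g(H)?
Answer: 0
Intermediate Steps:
a(H, G) = H (a(H, G) = -4*(G - G) + H = -4*0 + H = 0 + H = H)
C = 0 (C = (5 + 0)*0 = 5*0 = 0)
C*((-54 - 47)*(-24 - 45)) = 0*((-54 - 47)*(-24 - 45)) = 0*(-101*(-69)) = 0*6969 = 0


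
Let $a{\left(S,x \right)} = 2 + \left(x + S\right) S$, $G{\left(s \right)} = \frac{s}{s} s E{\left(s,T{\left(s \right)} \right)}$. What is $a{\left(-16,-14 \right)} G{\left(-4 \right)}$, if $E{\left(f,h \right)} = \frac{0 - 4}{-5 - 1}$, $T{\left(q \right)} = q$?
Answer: $- \frac{3856}{3} \approx -1285.3$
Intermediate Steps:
$E{\left(f,h \right)} = \frac{2}{3}$ ($E{\left(f,h \right)} = - \frac{4}{-6} = \left(-4\right) \left(- \frac{1}{6}\right) = \frac{2}{3}$)
$G{\left(s \right)} = \frac{2 s}{3}$ ($G{\left(s \right)} = \frac{s}{s} s \frac{2}{3} = 1 s \frac{2}{3} = s \frac{2}{3} = \frac{2 s}{3}$)
$a{\left(S,x \right)} = 2 + S \left(S + x\right)$ ($a{\left(S,x \right)} = 2 + \left(S + x\right) S = 2 + S \left(S + x\right)$)
$a{\left(-16,-14 \right)} G{\left(-4 \right)} = \left(2 + \left(-16\right)^{2} - -224\right) \frac{2}{3} \left(-4\right) = \left(2 + 256 + 224\right) \left(- \frac{8}{3}\right) = 482 \left(- \frac{8}{3}\right) = - \frac{3856}{3}$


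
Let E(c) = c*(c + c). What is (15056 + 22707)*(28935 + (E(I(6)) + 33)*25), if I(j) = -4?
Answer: 1154037280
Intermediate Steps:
E(c) = 2*c² (E(c) = c*(2*c) = 2*c²)
(15056 + 22707)*(28935 + (E(I(6)) + 33)*25) = (15056 + 22707)*(28935 + (2*(-4)² + 33)*25) = 37763*(28935 + (2*16 + 33)*25) = 37763*(28935 + (32 + 33)*25) = 37763*(28935 + 65*25) = 37763*(28935 + 1625) = 37763*30560 = 1154037280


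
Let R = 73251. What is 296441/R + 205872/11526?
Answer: 3082851473/140715171 ≈ 21.908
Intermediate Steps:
296441/R + 205872/11526 = 296441/73251 + 205872/11526 = 296441*(1/73251) + 205872*(1/11526) = 296441/73251 + 34312/1921 = 3082851473/140715171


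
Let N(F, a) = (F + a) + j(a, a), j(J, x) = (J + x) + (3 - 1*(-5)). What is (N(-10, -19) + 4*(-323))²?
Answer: 1825201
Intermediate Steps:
j(J, x) = 8 + J + x (j(J, x) = (J + x) + (3 + 5) = (J + x) + 8 = 8 + J + x)
N(F, a) = 8 + F + 3*a (N(F, a) = (F + a) + (8 + a + a) = (F + a) + (8 + 2*a) = 8 + F + 3*a)
(N(-10, -19) + 4*(-323))² = ((8 - 10 + 3*(-19)) + 4*(-323))² = ((8 - 10 - 57) - 1292)² = (-59 - 1292)² = (-1351)² = 1825201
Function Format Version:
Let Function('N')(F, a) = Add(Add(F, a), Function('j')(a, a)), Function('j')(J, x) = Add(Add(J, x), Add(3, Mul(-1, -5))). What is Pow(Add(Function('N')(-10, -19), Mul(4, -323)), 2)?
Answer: 1825201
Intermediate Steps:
Function('j')(J, x) = Add(8, J, x) (Function('j')(J, x) = Add(Add(J, x), Add(3, 5)) = Add(Add(J, x), 8) = Add(8, J, x))
Function('N')(F, a) = Add(8, F, Mul(3, a)) (Function('N')(F, a) = Add(Add(F, a), Add(8, a, a)) = Add(Add(F, a), Add(8, Mul(2, a))) = Add(8, F, Mul(3, a)))
Pow(Add(Function('N')(-10, -19), Mul(4, -323)), 2) = Pow(Add(Add(8, -10, Mul(3, -19)), Mul(4, -323)), 2) = Pow(Add(Add(8, -10, -57), -1292), 2) = Pow(Add(-59, -1292), 2) = Pow(-1351, 2) = 1825201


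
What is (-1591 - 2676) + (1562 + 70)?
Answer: -2635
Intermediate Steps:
(-1591 - 2676) + (1562 + 70) = -4267 + 1632 = -2635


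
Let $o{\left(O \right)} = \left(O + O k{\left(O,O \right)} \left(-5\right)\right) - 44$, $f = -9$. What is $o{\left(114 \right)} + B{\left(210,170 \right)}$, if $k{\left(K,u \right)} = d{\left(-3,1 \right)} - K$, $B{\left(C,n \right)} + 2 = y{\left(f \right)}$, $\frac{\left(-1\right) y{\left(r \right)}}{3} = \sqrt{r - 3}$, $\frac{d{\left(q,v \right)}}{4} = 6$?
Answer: $51368 - 6 i \sqrt{3} \approx 51368.0 - 10.392 i$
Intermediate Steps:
$d{\left(q,v \right)} = 24$ ($d{\left(q,v \right)} = 4 \cdot 6 = 24$)
$y{\left(r \right)} = - 3 \sqrt{-3 + r}$ ($y{\left(r \right)} = - 3 \sqrt{r - 3} = - 3 \sqrt{-3 + r}$)
$B{\left(C,n \right)} = -2 - 6 i \sqrt{3}$ ($B{\left(C,n \right)} = -2 - 3 \sqrt{-3 - 9} = -2 - 3 \sqrt{-12} = -2 - 3 \cdot 2 i \sqrt{3} = -2 - 6 i \sqrt{3}$)
$k{\left(K,u \right)} = 24 - K$
$o{\left(O \right)} = -44 + O + O \left(-120 + 5 O\right)$ ($o{\left(O \right)} = \left(O + O \left(24 - O\right) \left(-5\right)\right) - 44 = \left(O + O \left(-120 + 5 O\right)\right) - 44 = -44 + O + O \left(-120 + 5 O\right)$)
$o{\left(114 \right)} + B{\left(210,170 \right)} = \left(-44 + 114 + 5 \cdot 114 \left(-24 + 114\right)\right) - \left(2 + 6 i \sqrt{3}\right) = \left(-44 + 114 + 5 \cdot 114 \cdot 90\right) - \left(2 + 6 i \sqrt{3}\right) = \left(-44 + 114 + 51300\right) - \left(2 + 6 i \sqrt{3}\right) = 51370 - \left(2 + 6 i \sqrt{3}\right) = 51368 - 6 i \sqrt{3}$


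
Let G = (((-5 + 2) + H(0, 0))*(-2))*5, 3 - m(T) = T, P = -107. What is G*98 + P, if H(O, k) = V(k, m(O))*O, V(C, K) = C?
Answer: 2833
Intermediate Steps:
m(T) = 3 - T
H(O, k) = O*k (H(O, k) = k*O = O*k)
G = 30 (G = (((-5 + 2) + 0*0)*(-2))*5 = ((-3 + 0)*(-2))*5 = -3*(-2)*5 = 6*5 = 30)
G*98 + P = 30*98 - 107 = 2940 - 107 = 2833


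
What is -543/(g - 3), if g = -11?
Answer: 543/14 ≈ 38.786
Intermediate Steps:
-543/(g - 3) = -543/(-11 - 3) = -543/(-14) = -543*(-1/14) = 543/14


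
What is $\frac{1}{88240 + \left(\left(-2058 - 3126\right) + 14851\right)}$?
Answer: $\frac{1}{97907} \approx 1.0214 \cdot 10^{-5}$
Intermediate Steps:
$\frac{1}{88240 + \left(\left(-2058 - 3126\right) + 14851\right)} = \frac{1}{88240 + \left(-5184 + 14851\right)} = \frac{1}{88240 + 9667} = \frac{1}{97907}$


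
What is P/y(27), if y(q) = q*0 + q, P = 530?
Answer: 530/27 ≈ 19.630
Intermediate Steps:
y(q) = q (y(q) = 0 + q = q)
P/y(27) = 530/27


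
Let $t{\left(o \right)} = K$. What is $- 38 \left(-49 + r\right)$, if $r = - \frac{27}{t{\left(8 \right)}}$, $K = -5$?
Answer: $\frac{8284}{5} \approx 1656.8$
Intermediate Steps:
$t{\left(o \right)} = -5$
$r = \frac{27}{5}$ ($r = - \frac{27}{-5} = \left(-27\right) \left(- \frac{1}{5}\right) = \frac{27}{5} \approx 5.4$)
$- 38 \left(-49 + r\right) = - 38 \left(-49 + \frac{27}{5}\right) = \left(-38\right) \left(- \frac{218}{5}\right) = \frac{8284}{5}$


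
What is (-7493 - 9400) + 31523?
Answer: 14630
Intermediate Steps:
(-7493 - 9400) + 31523 = -16893 + 31523 = 14630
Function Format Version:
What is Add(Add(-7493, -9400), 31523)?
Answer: 14630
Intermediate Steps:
Add(Add(-7493, -9400), 31523) = Add(-16893, 31523) = 14630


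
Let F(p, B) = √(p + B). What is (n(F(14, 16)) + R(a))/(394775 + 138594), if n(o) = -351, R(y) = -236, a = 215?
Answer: -587/533369 ≈ -0.0011006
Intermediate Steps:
F(p, B) = √(B + p)
(n(F(14, 16)) + R(a))/(394775 + 138594) = (-351 - 236)/(394775 + 138594) = -587/533369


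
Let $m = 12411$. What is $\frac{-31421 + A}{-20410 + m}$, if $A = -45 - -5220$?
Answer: $\frac{26246}{7999} \approx 3.2812$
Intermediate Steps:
$A = 5175$ ($A = -45 + 5220 = 5175$)
$\frac{-31421 + A}{-20410 + m} = \frac{-31421 + 5175}{-20410 + 12411} = - \frac{26246}{-7999} = \left(-26246\right) \left(- \frac{1}{7999}\right) = \frac{26246}{7999}$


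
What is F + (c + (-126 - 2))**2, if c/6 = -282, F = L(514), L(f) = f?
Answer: 3312914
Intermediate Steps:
F = 514
c = -1692 (c = 6*(-282) = -1692)
F + (c + (-126 - 2))**2 = 514 + (-1692 + (-126 - 2))**2 = 514 + (-1692 - 128)**2 = 514 + (-1820)**2 = 514 + 3312400 = 3312914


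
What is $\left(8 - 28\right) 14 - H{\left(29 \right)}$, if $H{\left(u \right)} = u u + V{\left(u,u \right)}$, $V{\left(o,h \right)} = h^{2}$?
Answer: $-1962$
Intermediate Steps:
$H{\left(u \right)} = 2 u^{2}$ ($H{\left(u \right)} = u u + u^{2} = u^{2} + u^{2} = 2 u^{2}$)
$\left(8 - 28\right) 14 - H{\left(29 \right)} = \left(8 - 28\right) 14 - 2 \cdot 29^{2} = \left(-20\right) 14 - 2 \cdot 841 = -280 - 1682 = -1962$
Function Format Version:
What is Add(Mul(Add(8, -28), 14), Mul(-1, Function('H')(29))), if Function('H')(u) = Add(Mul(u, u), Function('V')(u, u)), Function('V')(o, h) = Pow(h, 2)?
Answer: -1962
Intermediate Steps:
Function('H')(u) = Mul(2, Pow(u, 2)) (Function('H')(u) = Add(Mul(u, u), Pow(u, 2)) = Add(Pow(u, 2), Pow(u, 2)) = Mul(2, Pow(u, 2)))
Add(Mul(Add(8, -28), 14), Mul(-1, Function('H')(29))) = Add(Mul(Add(8, -28), 14), Mul(-1, Mul(2, Pow(29, 2)))) = Add(Mul(-20, 14), Mul(-1, Mul(2, 841))) = Add(-280, Mul(-1, 1682)) = Add(-280, -1682) = -1962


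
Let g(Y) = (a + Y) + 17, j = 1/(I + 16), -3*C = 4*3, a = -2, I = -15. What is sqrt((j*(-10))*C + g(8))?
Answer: 3*sqrt(7) ≈ 7.9373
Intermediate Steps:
C = -4 (C = -4*3/3 = -1/3*12 = -4)
j = 1 (j = 1/(-15 + 16) = 1/1 = 1)
g(Y) = 15 + Y (g(Y) = (-2 + Y) + 17 = 15 + Y)
sqrt((j*(-10))*C + g(8)) = sqrt((1*(-10))*(-4) + (15 + 8)) = sqrt(-10*(-4) + 23) = sqrt(40 + 23) = sqrt(63) = 3*sqrt(7)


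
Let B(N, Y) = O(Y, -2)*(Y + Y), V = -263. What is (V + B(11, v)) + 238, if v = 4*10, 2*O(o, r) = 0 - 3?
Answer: -145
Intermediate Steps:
O(o, r) = -3/2 (O(o, r) = (0 - 3)/2 = (1/2)*(-3) = -3/2)
v = 40
B(N, Y) = -3*Y (B(N, Y) = -3*(Y + Y)/2 = -3*Y)
(V + B(11, v)) + 238 = (-263 - 3*40) + 238 = (-263 - 120) + 238 = -383 + 238 = -145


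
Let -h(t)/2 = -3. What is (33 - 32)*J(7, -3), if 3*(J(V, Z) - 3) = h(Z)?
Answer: 5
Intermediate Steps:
h(t) = 6 (h(t) = -2*(-3) = 6)
J(V, Z) = 5 (J(V, Z) = 3 + (⅓)*6 = 3 + 2 = 5)
(33 - 32)*J(7, -3) = (33 - 32)*5 = 1*5 = 5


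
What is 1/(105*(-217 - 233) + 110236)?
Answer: 1/62986 ≈ 1.5877e-5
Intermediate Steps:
1/(105*(-217 - 233) + 110236) = 1/(105*(-450) + 110236) = 1/(-47250 + 110236) = 1/62986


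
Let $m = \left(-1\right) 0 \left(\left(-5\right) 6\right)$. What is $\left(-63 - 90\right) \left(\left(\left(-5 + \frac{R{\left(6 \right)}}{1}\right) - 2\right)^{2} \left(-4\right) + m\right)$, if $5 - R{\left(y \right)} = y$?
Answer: $39168$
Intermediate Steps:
$R{\left(y \right)} = 5 - y$
$m = 0$ ($m = 0 \left(-30\right) = 0$)
$\left(-63 - 90\right) \left(\left(\left(-5 + \frac{R{\left(6 \right)}}{1}\right) - 2\right)^{2} \left(-4\right) + m\right) = \left(-63 - 90\right) \left(\left(\left(-5 + \frac{5 - 6}{1}\right) - 2\right)^{2} \left(-4\right) + 0\right) = - 153 \left(\left(\left(-5 + \left(5 - 6\right) 1\right) - 2\right)^{2} \left(-4\right) + 0\right) = - 153 \left(\left(\left(-5 - 1\right) - 2\right)^{2} \left(-4\right) + 0\right) = - 153 \left(\left(-6 - 2\right)^{2} \left(-4\right) + 0\right) = - 153 \left(\left(-8\right)^{2} \left(-4\right) + 0\right) = - 153 \left(64 \left(-4\right) + 0\right) = - 153 \left(-256 + 0\right) = \left(-153\right) \left(-256\right) = 39168$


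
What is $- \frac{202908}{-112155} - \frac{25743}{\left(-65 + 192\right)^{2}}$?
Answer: $\frac{128498989}{602982665} \approx 0.21311$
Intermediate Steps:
$- \frac{202908}{-112155} - \frac{25743}{\left(-65 + 192\right)^{2}} = \left(-202908\right) \left(- \frac{1}{112155}\right) - \frac{25743}{127^{2}} = \frac{67636}{37385} - \frac{25743}{16129} = \frac{128498989}{602982665}$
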